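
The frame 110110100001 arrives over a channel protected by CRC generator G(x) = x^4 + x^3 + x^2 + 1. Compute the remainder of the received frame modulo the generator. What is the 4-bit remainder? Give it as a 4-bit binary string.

0000

Modulo-2 division of 110110100001 by 11101:
  pos 0: 11011 XOR 11101 = 00110
  pos 2: 11001 XOR 11101 = 00100
  pos 4: 10000 XOR 11101 = 01101
  pos 5: 11010 XOR 11101 = 00111
  pos 7: 11101 XOR 11101 = 00000
Remainder = 0000 (zero — the frame passes the CRC check).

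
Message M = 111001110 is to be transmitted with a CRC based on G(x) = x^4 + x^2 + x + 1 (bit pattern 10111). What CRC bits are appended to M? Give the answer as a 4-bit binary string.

0101

Append 4 zeros: 1110011100000. Divide by 10111 (XOR where the leading bit is 1):
  pos 0: 11100 XOR 10111 = 01011
  pos 1: 10111 XOR 10111 = 00000
  pos 6: 11000 XOR 10111 = 01111
  pos 7: 11110 XOR 10111 = 01001
  pos 8: 10010 XOR 10111 = 00101
Remainder (last 4 bits) = 0101. This is the CRC / FCS.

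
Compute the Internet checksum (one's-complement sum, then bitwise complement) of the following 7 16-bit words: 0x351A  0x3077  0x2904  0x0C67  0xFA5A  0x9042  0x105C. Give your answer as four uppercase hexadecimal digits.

One's-complement addition (fold any carry out of bit 15 back into bit 0):
  0x351A + 0x3077 = 0x06591
  0x6591 + 0x2904 = 0x08E95
  0x8E95 + 0x0C67 = 0x09AFC
  0x9AFC + 0xFA5A = 0x19556 → wrap carry → 0x9557
  0x9557 + 0x9042 = 0x12599 → wrap carry → 0x259A
  0x259A + 0x105C = 0x035F6
One's-complement sum = 0x35F6.
Checksum = ~0x35F6 & 0xFFFF = 0xCA09.

CA09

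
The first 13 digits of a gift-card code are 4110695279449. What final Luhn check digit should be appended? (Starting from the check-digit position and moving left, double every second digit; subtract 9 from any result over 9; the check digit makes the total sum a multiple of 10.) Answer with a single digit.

9

Partial digits right→left: 9 4 4 9 7 2 5 9 6 0 1 1 4
Double every second digit counting from the check-digit position (so the 1st, 3rd, 5th, ... of the partial from the right).
  doubled (with −9 where >9): 9 8 5 1 3 2 8 → sum 36
  kept as-is: 4 9 2 9 0 1 → sum 25
Total = 36 + 25 = 61.
Check digit = (10 − (61 mod 10)) mod 10 = 9.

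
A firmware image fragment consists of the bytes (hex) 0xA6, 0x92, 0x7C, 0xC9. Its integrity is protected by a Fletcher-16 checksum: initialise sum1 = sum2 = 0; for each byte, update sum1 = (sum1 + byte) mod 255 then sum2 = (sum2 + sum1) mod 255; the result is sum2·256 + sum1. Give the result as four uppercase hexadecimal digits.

Running sums (mod 255):
  after byte 0 (0xA6): sum1=166, sum2=166
  after byte 1 (0x92): sum1=57, sum2=223
  after byte 2 (0x7C): sum1=181, sum2=149
  after byte 3 (0xC9): sum1=127, sum2=21
Checksum = sum2·256 + sum1 = 21·256 + 127 = 5503 = 0x157F.

157F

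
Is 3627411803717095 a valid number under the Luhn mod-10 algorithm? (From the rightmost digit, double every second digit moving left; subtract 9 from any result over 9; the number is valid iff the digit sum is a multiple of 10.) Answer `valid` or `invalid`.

valid

From the right, keep odd positions and double even positions (subtract 9 from any doubled value over 9):
  doubled (positions 2,4,...): 9 5 5 0 2 8 4 6 → sum 39
  kept (positions 1,3,...): 5 0 1 3 8 1 7 6 → sum 31
Total = 70.
70 mod 10 = 0, so the number is valid.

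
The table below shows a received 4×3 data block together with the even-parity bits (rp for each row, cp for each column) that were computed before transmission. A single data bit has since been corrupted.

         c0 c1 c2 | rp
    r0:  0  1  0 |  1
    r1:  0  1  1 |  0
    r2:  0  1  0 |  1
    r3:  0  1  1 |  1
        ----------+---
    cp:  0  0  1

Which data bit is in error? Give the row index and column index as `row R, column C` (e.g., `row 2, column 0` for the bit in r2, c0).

row 3, column 2

Recompute each row's even parity and compare to rp:
  r0: data parity 1, sent rp 1 → ok
  r1: data parity 0, sent rp 0 → ok
  r2: data parity 1, sent rp 1 → ok
  r3: data parity 0, sent rp 1 → mismatch
Recompute each column's even parity and compare to cp:
  c0: data parity 0, sent cp 0 → ok
  c1: data parity 0, sent cp 0 → ok
  c2: data parity 0, sent cp 1 → mismatch
Exactly one row (r3) and one column (c2) fail → the flipped bit is at their intersection.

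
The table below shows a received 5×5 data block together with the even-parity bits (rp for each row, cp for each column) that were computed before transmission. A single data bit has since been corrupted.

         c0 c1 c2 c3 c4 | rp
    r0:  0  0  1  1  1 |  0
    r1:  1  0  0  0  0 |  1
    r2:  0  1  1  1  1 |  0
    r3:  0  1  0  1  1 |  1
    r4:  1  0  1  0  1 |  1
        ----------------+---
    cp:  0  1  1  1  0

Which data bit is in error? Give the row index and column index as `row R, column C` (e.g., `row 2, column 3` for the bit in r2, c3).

row 0, column 1

Recompute each row's even parity and compare to rp:
  r0: data parity 1, sent rp 0 → mismatch
  r1: data parity 1, sent rp 1 → ok
  r2: data parity 0, sent rp 0 → ok
  r3: data parity 1, sent rp 1 → ok
  r4: data parity 1, sent rp 1 → ok
Recompute each column's even parity and compare to cp:
  c0: data parity 0, sent cp 0 → ok
  c1: data parity 0, sent cp 1 → mismatch
  c2: data parity 1, sent cp 1 → ok
  c3: data parity 1, sent cp 1 → ok
  c4: data parity 0, sent cp 0 → ok
Exactly one row (r0) and one column (c1) fail → the flipped bit is at their intersection.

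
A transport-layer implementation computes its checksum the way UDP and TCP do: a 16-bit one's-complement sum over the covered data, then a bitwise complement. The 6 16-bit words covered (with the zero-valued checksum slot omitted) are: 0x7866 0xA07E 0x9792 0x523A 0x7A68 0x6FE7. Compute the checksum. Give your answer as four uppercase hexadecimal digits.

12FE

One's-complement addition (fold any carry out of bit 15 back into bit 0):
  0x7866 + 0xA07E = 0x118E4 → wrap carry → 0x18E5
  0x18E5 + 0x9792 = 0x0B077
  0xB077 + 0x523A = 0x102B1 → wrap carry → 0x02B2
  0x02B2 + 0x7A68 = 0x07D1A
  0x7D1A + 0x6FE7 = 0x0ED01
One's-complement sum = 0xED01.
Checksum = ~0xED01 & 0xFFFF = 0x12FE.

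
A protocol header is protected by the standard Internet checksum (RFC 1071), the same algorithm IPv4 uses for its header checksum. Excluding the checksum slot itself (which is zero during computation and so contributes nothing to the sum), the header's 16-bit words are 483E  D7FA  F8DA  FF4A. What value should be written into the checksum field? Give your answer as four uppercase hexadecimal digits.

One's-complement addition (fold any carry out of bit 15 back into bit 0):
  0x483E + 0xD7FA = 0x12038 → wrap carry → 0x2039
  0x2039 + 0xF8DA = 0x11913 → wrap carry → 0x1914
  0x1914 + 0xFF4A = 0x1185E → wrap carry → 0x185F
One's-complement sum = 0x185F.
Checksum = ~0x185F & 0xFFFF = 0xE7A0.

E7A0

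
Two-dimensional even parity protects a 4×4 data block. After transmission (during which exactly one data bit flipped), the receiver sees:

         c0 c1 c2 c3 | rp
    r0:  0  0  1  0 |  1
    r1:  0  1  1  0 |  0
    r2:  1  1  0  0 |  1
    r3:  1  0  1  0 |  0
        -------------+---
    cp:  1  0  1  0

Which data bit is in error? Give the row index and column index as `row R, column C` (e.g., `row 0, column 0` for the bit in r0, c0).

row 2, column 0

Recompute each row's even parity and compare to rp:
  r0: data parity 1, sent rp 1 → ok
  r1: data parity 0, sent rp 0 → ok
  r2: data parity 0, sent rp 1 → mismatch
  r3: data parity 0, sent rp 0 → ok
Recompute each column's even parity and compare to cp:
  c0: data parity 0, sent cp 1 → mismatch
  c1: data parity 0, sent cp 0 → ok
  c2: data parity 1, sent cp 1 → ok
  c3: data parity 0, sent cp 0 → ok
Exactly one row (r2) and one column (c0) fail → the flipped bit is at their intersection.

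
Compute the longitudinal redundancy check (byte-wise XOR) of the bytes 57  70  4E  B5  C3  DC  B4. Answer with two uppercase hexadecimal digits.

77

XOR the bytes together:
  start with 0x57
  0x57 ⊕ 0x70 = 0x27
  0x27 ⊕ 0x4E = 0x69
  0x69 ⊕ 0xB5 = 0xDC
  0xDC ⊕ 0xC3 = 0x1F
  0x1F ⊕ 0xDC = 0xC3
  0xC3 ⊕ 0xB4 = 0x77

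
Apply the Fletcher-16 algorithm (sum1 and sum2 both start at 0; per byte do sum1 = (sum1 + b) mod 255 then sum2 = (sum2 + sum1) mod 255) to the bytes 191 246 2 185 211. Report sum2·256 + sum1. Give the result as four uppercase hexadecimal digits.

E746

Running sums (mod 255):
  after byte 0 (191): sum1=191, sum2=191
  after byte 1 (246): sum1=182, sum2=118
  after byte 2 (2): sum1=184, sum2=47
  after byte 3 (185): sum1=114, sum2=161
  after byte 4 (211): sum1=70, sum2=231
Checksum = sum2·256 + sum1 = 231·256 + 70 = 59206 = 0xE746.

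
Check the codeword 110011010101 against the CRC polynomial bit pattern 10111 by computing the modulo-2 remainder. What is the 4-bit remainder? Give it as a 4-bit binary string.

0111

Modulo-2 division of 110011010101 by 10111:
  pos 0: 11001 XOR 10111 = 01110
  pos 1: 11101 XOR 10111 = 01010
  pos 2: 10100 XOR 10111 = 00011
  pos 5: 11101 XOR 10111 = 01010
  pos 6: 10100 XOR 10111 = 00011
Remainder = 0111 (nonzero — an error is detected).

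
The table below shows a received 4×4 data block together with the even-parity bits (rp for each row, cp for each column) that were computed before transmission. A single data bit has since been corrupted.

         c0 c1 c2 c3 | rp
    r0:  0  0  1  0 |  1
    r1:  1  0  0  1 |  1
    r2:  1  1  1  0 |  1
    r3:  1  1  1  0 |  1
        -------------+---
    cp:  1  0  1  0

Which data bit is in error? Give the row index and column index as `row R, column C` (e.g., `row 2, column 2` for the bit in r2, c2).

Recompute each row's even parity and compare to rp:
  r0: data parity 1, sent rp 1 → ok
  r1: data parity 0, sent rp 1 → mismatch
  r2: data parity 1, sent rp 1 → ok
  r3: data parity 1, sent rp 1 → ok
Recompute each column's even parity and compare to cp:
  c0: data parity 1, sent cp 1 → ok
  c1: data parity 0, sent cp 0 → ok
  c2: data parity 1, sent cp 1 → ok
  c3: data parity 1, sent cp 0 → mismatch
Exactly one row (r1) and one column (c3) fail → the flipped bit is at their intersection.

row 1, column 3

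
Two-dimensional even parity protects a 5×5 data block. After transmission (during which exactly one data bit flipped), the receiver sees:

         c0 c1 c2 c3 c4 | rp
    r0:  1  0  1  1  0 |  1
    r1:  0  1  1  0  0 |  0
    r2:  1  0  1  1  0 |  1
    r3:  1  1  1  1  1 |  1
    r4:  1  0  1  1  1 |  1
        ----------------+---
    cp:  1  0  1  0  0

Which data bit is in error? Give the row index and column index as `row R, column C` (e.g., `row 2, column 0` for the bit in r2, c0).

row 4, column 0

Recompute each row's even parity and compare to rp:
  r0: data parity 1, sent rp 1 → ok
  r1: data parity 0, sent rp 0 → ok
  r2: data parity 1, sent rp 1 → ok
  r3: data parity 1, sent rp 1 → ok
  r4: data parity 0, sent rp 1 → mismatch
Recompute each column's even parity and compare to cp:
  c0: data parity 0, sent cp 1 → mismatch
  c1: data parity 0, sent cp 0 → ok
  c2: data parity 1, sent cp 1 → ok
  c3: data parity 0, sent cp 0 → ok
  c4: data parity 0, sent cp 0 → ok
Exactly one row (r4) and one column (c0) fail → the flipped bit is at their intersection.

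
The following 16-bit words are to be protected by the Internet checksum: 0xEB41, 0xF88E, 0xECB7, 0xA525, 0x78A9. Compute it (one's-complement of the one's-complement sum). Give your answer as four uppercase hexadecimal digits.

11A8

One's-complement addition (fold any carry out of bit 15 back into bit 0):
  0xEB41 + 0xF88E = 0x1E3CF → wrap carry → 0xE3D0
  0xE3D0 + 0xECB7 = 0x1D087 → wrap carry → 0xD088
  0xD088 + 0xA525 = 0x175AD → wrap carry → 0x75AE
  0x75AE + 0x78A9 = 0x0EE57
One's-complement sum = 0xEE57.
Checksum = ~0xEE57 & 0xFFFF = 0x11A8.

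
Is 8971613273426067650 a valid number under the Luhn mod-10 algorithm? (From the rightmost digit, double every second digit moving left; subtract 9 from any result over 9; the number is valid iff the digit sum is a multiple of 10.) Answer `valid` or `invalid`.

invalid

From the right, keep odd positions and double even positions (subtract 9 from any doubled value over 9):
  doubled (positions 2,4,...): 1 5 0 4 6 4 2 2 9 → sum 33
  kept (positions 1,3,...): 0 6 6 6 4 7 3 6 7 8 → sum 53
Total = 86.
86 mod 10 = 6, so the number is invalid.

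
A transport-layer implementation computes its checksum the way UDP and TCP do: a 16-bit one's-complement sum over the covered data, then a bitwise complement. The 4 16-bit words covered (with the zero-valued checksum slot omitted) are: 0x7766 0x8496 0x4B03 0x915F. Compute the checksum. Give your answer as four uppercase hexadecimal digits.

27A0

One's-complement addition (fold any carry out of bit 15 back into bit 0):
  0x7766 + 0x8496 = 0x0FBFC
  0xFBFC + 0x4B03 = 0x146FF → wrap carry → 0x4700
  0x4700 + 0x915F = 0x0D85F
One's-complement sum = 0xD85F.
Checksum = ~0xD85F & 0xFFFF = 0x27A0.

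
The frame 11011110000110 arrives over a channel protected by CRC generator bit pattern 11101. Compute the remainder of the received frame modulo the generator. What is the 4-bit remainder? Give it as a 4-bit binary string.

Modulo-2 division of 11011110000110 by 11101:
  pos 0: 11011 XOR 11101 = 00110
  pos 2: 11011 XOR 11101 = 00110
  pos 4: 11000 XOR 11101 = 00101
  pos 6: 10100 XOR 11101 = 01001
  pos 7: 10011 XOR 11101 = 01110
  pos 8: 11101 XOR 11101 = 00000
Remainder = 0000 (zero — the frame passes the CRC check).

0000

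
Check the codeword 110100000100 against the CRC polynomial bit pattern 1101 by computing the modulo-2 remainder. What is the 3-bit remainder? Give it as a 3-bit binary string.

Modulo-2 division of 110100000100 by 1101:
  pos 0: 1101 XOR 1101 = 0000
Remainder = 100 (nonzero — an error is detected).

100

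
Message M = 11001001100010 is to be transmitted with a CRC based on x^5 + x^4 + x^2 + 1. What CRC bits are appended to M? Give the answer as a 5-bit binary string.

Append 5 zeros: 1100100110001000000. Divide by 110101 (XOR where the leading bit is 1):
  pos 0: 110010 XOR 110101 = 000111
  pos 3: 111011 XOR 110101 = 001110
  pos 5: 111000 XOR 110101 = 001101
  pos 7: 110101 XOR 110101 = 000000
Remainder (last 5 bits) = 00000. This is the CRC / FCS.

00000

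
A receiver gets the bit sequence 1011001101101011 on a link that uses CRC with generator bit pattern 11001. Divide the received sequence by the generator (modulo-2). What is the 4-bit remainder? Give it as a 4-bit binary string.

Modulo-2 division of 1011001101101011 by 11001:
  pos 0: 10110 XOR 11001 = 01111
  pos 1: 11110 XOR 11001 = 00111
  pos 3: 11111 XOR 11001 = 00110
  pos 5: 11001 XOR 11001 = 00000
  pos 10: 10101 XOR 11001 = 01100
  pos 11: 11001 XOR 11001 = 00000
Remainder = 0000 (zero — the frame passes the CRC check).

0000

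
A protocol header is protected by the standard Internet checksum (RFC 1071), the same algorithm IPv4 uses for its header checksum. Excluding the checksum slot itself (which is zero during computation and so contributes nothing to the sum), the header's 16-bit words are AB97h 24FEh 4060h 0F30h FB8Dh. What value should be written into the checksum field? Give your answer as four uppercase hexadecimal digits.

One's-complement addition (fold any carry out of bit 15 back into bit 0):
  0xAB97 + 0x24FE = 0x0D095
  0xD095 + 0x4060 = 0x110F5 → wrap carry → 0x10F6
  0x10F6 + 0x0F30 = 0x02026
  0x2026 + 0xFB8D = 0x11BB3 → wrap carry → 0x1BB4
One's-complement sum = 0x1BB4.
Checksum = ~0x1BB4 & 0xFFFF = 0xE44B.

E44B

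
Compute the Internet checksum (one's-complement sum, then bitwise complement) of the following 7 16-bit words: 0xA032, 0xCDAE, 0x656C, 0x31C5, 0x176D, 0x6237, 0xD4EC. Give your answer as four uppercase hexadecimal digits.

AC5B

One's-complement addition (fold any carry out of bit 15 back into bit 0):
  0xA032 + 0xCDAE = 0x16DE0 → wrap carry → 0x6DE1
  0x6DE1 + 0x656C = 0x0D34D
  0xD34D + 0x31C5 = 0x10512 → wrap carry → 0x0513
  0x0513 + 0x176D = 0x01C80
  0x1C80 + 0x6237 = 0x07EB7
  0x7EB7 + 0xD4EC = 0x153A3 → wrap carry → 0x53A4
One's-complement sum = 0x53A4.
Checksum = ~0x53A4 & 0xFFFF = 0xAC5B.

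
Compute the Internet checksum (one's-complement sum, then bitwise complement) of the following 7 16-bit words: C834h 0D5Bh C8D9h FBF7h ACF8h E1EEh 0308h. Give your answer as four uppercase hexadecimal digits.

One's-complement addition (fold any carry out of bit 15 back into bit 0):
  0xC834 + 0x0D5B = 0x0D58F
  0xD58F + 0xC8D9 = 0x19E68 → wrap carry → 0x9E69
  0x9E69 + 0xFBF7 = 0x19A60 → wrap carry → 0x9A61
  0x9A61 + 0xACF8 = 0x14759 → wrap carry → 0x475A
  0x475A + 0xE1EE = 0x12948 → wrap carry → 0x2949
  0x2949 + 0x0308 = 0x02C51
One's-complement sum = 0x2C51.
Checksum = ~0x2C51 & 0xFFFF = 0xD3AE.

D3AE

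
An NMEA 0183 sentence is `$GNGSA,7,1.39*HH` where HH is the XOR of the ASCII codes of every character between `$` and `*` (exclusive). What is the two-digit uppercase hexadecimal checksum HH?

7E

XOR the ASCII codes of the payload characters:
  'G' = 0x47 → acc = 0x47
  'N' = 0x4E → acc = 0x09
  'G' = 0x47 → acc = 0x4E
  'S' = 0x53 → acc = 0x1D
  'A' = 0x41 → acc = 0x5C
  ',' = 0x2C → acc = 0x70
  '7' = 0x37 → acc = 0x47
  ',' = 0x2C → acc = 0x6B
  '1' = 0x31 → acc = 0x5A
  '.' = 0x2E → acc = 0x74
  '3' = 0x33 → acc = 0x47
  '9' = 0x39 → acc = 0x7E
Checksum = 0x7E.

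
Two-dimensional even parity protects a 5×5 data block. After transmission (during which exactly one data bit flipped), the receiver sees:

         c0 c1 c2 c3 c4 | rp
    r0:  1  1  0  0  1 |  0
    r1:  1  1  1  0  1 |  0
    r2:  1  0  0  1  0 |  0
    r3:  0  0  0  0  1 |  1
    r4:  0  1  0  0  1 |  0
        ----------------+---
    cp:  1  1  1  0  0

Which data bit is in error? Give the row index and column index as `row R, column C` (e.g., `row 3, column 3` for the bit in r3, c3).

Recompute each row's even parity and compare to rp:
  r0: data parity 1, sent rp 0 → mismatch
  r1: data parity 0, sent rp 0 → ok
  r2: data parity 0, sent rp 0 → ok
  r3: data parity 1, sent rp 1 → ok
  r4: data parity 0, sent rp 0 → ok
Recompute each column's even parity and compare to cp:
  c0: data parity 1, sent cp 1 → ok
  c1: data parity 1, sent cp 1 → ok
  c2: data parity 1, sent cp 1 → ok
  c3: data parity 1, sent cp 0 → mismatch
  c4: data parity 0, sent cp 0 → ok
Exactly one row (r0) and one column (c3) fail → the flipped bit is at their intersection.

row 0, column 3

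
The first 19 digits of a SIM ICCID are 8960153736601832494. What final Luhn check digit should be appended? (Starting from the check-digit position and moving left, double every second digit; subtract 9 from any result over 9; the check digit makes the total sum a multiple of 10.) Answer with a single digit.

3

Partial digits right→left: 4 9 4 2 3 8 1 0 6 6 3 7 3 5 1 0 6 9 8
Double every second digit counting from the check-digit position (so the 1st, 3rd, 5th, ... of the partial from the right).
  doubled (with −9 where >9): 8 8 6 2 3 6 6 2 3 7 → sum 51
  kept as-is: 9 2 8 0 6 7 5 0 9 → sum 46
Total = 51 + 46 = 97.
Check digit = (10 − (97 mod 10)) mod 10 = 3.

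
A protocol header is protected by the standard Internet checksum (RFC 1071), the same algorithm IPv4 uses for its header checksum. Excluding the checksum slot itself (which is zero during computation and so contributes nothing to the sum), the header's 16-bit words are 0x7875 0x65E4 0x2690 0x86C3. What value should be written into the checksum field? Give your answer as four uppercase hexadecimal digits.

7452

One's-complement addition (fold any carry out of bit 15 back into bit 0):
  0x7875 + 0x65E4 = 0x0DE59
  0xDE59 + 0x2690 = 0x104E9 → wrap carry → 0x04EA
  0x04EA + 0x86C3 = 0x08BAD
One's-complement sum = 0x8BAD.
Checksum = ~0x8BAD & 0xFFFF = 0x7452.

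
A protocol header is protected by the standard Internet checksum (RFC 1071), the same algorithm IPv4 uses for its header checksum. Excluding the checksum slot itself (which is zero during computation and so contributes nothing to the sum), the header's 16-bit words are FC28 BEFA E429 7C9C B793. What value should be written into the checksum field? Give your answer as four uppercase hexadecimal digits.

One's-complement addition (fold any carry out of bit 15 back into bit 0):
  0xFC28 + 0xBEFA = 0x1BB22 → wrap carry → 0xBB23
  0xBB23 + 0xE429 = 0x19F4C → wrap carry → 0x9F4D
  0x9F4D + 0x7C9C = 0x11BE9 → wrap carry → 0x1BEA
  0x1BEA + 0xB793 = 0x0D37D
One's-complement sum = 0xD37D.
Checksum = ~0xD37D & 0xFFFF = 0x2C82.

2C82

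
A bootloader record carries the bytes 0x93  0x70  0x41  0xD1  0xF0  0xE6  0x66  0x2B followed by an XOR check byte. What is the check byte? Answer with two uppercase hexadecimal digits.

28

XOR the bytes together:
  start with 0x93
  0x93 ⊕ 0x70 = 0xE3
  0xE3 ⊕ 0x41 = 0xA2
  0xA2 ⊕ 0xD1 = 0x73
  0x73 ⊕ 0xF0 = 0x83
  0x83 ⊕ 0xE6 = 0x65
  0x65 ⊕ 0x66 = 0x03
  0x03 ⊕ 0x2B = 0x28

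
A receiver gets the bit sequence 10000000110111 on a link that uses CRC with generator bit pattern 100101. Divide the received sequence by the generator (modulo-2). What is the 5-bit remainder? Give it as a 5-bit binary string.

01110

Modulo-2 division of 10000000110111 by 100101:
  pos 0: 100000 XOR 100101 = 000101
  pos 3: 101001 XOR 100101 = 001100
  pos 5: 110010 XOR 100101 = 010111
  pos 6: 101111 XOR 100101 = 001010
  pos 8: 101011 XOR 100101 = 001110
Remainder = 01110 (nonzero — an error is detected).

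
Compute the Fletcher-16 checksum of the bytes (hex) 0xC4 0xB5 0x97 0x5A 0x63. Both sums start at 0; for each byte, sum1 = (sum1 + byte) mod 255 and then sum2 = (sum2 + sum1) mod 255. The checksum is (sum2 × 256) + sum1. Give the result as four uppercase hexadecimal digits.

Running sums (mod 255):
  after byte 0 (0xC4): sum1=196, sum2=196
  after byte 1 (0xB5): sum1=122, sum2=63
  after byte 2 (0x97): sum1=18, sum2=81
  after byte 3 (0x5A): sum1=108, sum2=189
  after byte 4 (0x63): sum1=207, sum2=141
Checksum = sum2·256 + sum1 = 141·256 + 207 = 36303 = 0x8DCF.

8DCF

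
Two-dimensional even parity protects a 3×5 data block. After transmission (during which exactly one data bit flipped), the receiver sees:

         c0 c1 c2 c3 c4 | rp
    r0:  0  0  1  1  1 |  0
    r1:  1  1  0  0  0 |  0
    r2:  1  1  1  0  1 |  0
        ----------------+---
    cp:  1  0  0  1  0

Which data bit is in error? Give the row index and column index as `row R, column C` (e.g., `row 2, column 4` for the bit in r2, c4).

Recompute each row's even parity and compare to rp:
  r0: data parity 1, sent rp 0 → mismatch
  r1: data parity 0, sent rp 0 → ok
  r2: data parity 0, sent rp 0 → ok
Recompute each column's even parity and compare to cp:
  c0: data parity 0, sent cp 1 → mismatch
  c1: data parity 0, sent cp 0 → ok
  c2: data parity 0, sent cp 0 → ok
  c3: data parity 1, sent cp 1 → ok
  c4: data parity 0, sent cp 0 → ok
Exactly one row (r0) and one column (c0) fail → the flipped bit is at their intersection.

row 0, column 0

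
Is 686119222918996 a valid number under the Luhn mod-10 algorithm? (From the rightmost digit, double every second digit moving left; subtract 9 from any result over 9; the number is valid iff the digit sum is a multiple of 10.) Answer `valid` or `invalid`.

valid

From the right, keep odd positions and double even positions (subtract 9 from any doubled value over 9):
  doubled (positions 2,4,...): 9 7 9 4 9 2 7 → sum 47
  kept (positions 1,3,...): 6 9 1 2 2 1 6 6 → sum 33
Total = 80.
80 mod 10 = 0, so the number is valid.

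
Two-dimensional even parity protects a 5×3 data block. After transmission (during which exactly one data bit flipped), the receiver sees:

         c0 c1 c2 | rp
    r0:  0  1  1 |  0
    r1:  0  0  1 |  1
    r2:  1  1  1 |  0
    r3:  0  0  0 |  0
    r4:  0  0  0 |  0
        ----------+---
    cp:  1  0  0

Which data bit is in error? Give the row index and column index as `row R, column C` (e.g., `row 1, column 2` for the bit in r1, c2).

Recompute each row's even parity and compare to rp:
  r0: data parity 0, sent rp 0 → ok
  r1: data parity 1, sent rp 1 → ok
  r2: data parity 1, sent rp 0 → mismatch
  r3: data parity 0, sent rp 0 → ok
  r4: data parity 0, sent rp 0 → ok
Recompute each column's even parity and compare to cp:
  c0: data parity 1, sent cp 1 → ok
  c1: data parity 0, sent cp 0 → ok
  c2: data parity 1, sent cp 0 → mismatch
Exactly one row (r2) and one column (c2) fail → the flipped bit is at their intersection.

row 2, column 2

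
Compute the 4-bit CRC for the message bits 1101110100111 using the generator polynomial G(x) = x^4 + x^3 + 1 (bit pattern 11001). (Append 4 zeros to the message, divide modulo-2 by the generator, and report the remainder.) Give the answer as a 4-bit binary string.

Append 4 zeros: 11011101001110000. Divide by 11001 (XOR where the leading bit is 1):
  pos 0: 11011 XOR 11001 = 00010
  pos 3: 10101 XOR 11001 = 01100
  pos 4: 11000 XOR 11001 = 00001
  pos 8: 10111 XOR 11001 = 01110
  pos 9: 11100 XOR 11001 = 00101
  pos 11: 10100 XOR 11001 = 01101
  pos 12: 11010 XOR 11001 = 00011
Remainder (last 4 bits) = 0011. This is the CRC / FCS.

0011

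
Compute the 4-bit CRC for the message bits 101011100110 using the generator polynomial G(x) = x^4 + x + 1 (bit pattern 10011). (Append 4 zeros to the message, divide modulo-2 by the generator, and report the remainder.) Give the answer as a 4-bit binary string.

0101

Append 4 zeros: 1010111001100000. Divide by 10011 (XOR where the leading bit is 1):
  pos 0: 10101 XOR 10011 = 00110
  pos 2: 11011 XOR 10011 = 01000
  pos 3: 10000 XOR 10011 = 00011
  pos 6: 11011 XOR 10011 = 01000
  pos 7: 10000 XOR 10011 = 00011
  pos 10: 11000 XOR 10011 = 01011
  pos 11: 10110 XOR 10011 = 00101
Remainder (last 4 bits) = 0101. This is the CRC / FCS.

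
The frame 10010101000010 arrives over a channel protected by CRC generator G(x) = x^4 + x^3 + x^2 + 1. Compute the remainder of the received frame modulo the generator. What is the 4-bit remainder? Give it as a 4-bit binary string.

Modulo-2 division of 10010101000010 by 11101:
  pos 0: 10010 XOR 11101 = 01111
  pos 1: 11111 XOR 11101 = 00010
  pos 4: 10010 XOR 11101 = 01111
  pos 5: 11110 XOR 11101 = 00011
  pos 8: 11001 XOR 11101 = 00100
Remainder = 1000 (nonzero — an error is detected).

1000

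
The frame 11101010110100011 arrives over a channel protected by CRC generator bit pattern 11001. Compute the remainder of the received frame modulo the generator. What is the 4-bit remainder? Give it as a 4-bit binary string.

Modulo-2 division of 11101010110100011 by 11001:
  pos 0: 11101 XOR 11001 = 00100
  pos 2: 10001 XOR 11001 = 01000
  pos 3: 10000 XOR 11001 = 01001
  pos 4: 10011 XOR 11001 = 01010
  pos 5: 10101 XOR 11001 = 01100
  pos 6: 11000 XOR 11001 = 00001
  pos 10: 11000 XOR 11001 = 00001
Remainder = 0111 (nonzero — an error is detected).

0111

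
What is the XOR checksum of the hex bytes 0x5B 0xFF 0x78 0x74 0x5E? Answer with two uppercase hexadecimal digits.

XOR the bytes together:
  start with 0x5B
  0x5B ⊕ 0xFF = 0xA4
  0xA4 ⊕ 0x78 = 0xDC
  0xDC ⊕ 0x74 = 0xA8
  0xA8 ⊕ 0x5E = 0xF6

F6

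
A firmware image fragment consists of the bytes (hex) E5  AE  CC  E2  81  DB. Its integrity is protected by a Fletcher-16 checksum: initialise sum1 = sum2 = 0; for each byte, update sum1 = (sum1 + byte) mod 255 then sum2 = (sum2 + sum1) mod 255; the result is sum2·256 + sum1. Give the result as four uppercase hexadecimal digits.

87A1

Running sums (mod 255):
  after byte 0 (E5): sum1=229, sum2=229
  after byte 1 (AE): sum1=148, sum2=122
  after byte 2 (CC): sum1=97, sum2=219
  after byte 3 (E2): sum1=68, sum2=32
  after byte 4 (81): sum1=197, sum2=229
  after byte 5 (DB): sum1=161, sum2=135
Checksum = sum2·256 + sum1 = 135·256 + 161 = 34721 = 0x87A1.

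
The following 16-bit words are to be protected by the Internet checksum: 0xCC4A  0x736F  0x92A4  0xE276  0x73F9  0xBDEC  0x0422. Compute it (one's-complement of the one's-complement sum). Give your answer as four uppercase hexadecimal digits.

1522

One's-complement addition (fold any carry out of bit 15 back into bit 0):
  0xCC4A + 0x736F = 0x13FB9 → wrap carry → 0x3FBA
  0x3FBA + 0x92A4 = 0x0D25E
  0xD25E + 0xE276 = 0x1B4D4 → wrap carry → 0xB4D5
  0xB4D5 + 0x73F9 = 0x128CE → wrap carry → 0x28CF
  0x28CF + 0xBDEC = 0x0E6BB
  0xE6BB + 0x0422 = 0x0EADD
One's-complement sum = 0xEADD.
Checksum = ~0xEADD & 0xFFFF = 0x1522.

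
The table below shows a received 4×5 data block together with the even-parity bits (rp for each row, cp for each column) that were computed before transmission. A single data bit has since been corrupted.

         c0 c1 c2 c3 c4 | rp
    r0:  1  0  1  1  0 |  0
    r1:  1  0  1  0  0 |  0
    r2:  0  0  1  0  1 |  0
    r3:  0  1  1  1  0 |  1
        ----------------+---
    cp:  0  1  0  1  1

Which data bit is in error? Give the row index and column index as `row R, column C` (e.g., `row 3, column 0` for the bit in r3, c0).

row 0, column 3

Recompute each row's even parity and compare to rp:
  r0: data parity 1, sent rp 0 → mismatch
  r1: data parity 0, sent rp 0 → ok
  r2: data parity 0, sent rp 0 → ok
  r3: data parity 1, sent rp 1 → ok
Recompute each column's even parity and compare to cp:
  c0: data parity 0, sent cp 0 → ok
  c1: data parity 1, sent cp 1 → ok
  c2: data parity 0, sent cp 0 → ok
  c3: data parity 0, sent cp 1 → mismatch
  c4: data parity 1, sent cp 1 → ok
Exactly one row (r0) and one column (c3) fail → the flipped bit is at their intersection.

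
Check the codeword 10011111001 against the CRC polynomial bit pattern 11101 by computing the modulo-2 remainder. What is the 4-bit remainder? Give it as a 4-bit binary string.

0100

Modulo-2 division of 10011111001 by 11101:
  pos 0: 10011 XOR 11101 = 01110
  pos 1: 11101 XOR 11101 = 00000
  pos 6: 11001 XOR 11101 = 00100
Remainder = 0100 (nonzero — an error is detected).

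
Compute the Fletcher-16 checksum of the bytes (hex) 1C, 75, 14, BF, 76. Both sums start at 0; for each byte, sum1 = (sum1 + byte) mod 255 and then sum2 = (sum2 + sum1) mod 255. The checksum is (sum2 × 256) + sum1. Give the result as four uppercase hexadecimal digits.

Running sums (mod 255):
  after byte 0 (1C): sum1=28, sum2=28
  after byte 1 (75): sum1=145, sum2=173
  after byte 2 (14): sum1=165, sum2=83
  after byte 3 (BF): sum1=101, sum2=184
  after byte 4 (76): sum1=219, sum2=148
Checksum = sum2·256 + sum1 = 148·256 + 219 = 38107 = 0x94DB.

94DB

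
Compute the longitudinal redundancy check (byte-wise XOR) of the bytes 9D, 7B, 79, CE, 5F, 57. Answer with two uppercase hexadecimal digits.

XOR the bytes together:
  start with 0x9D
  0x9D ⊕ 0x7B = 0xE6
  0xE6 ⊕ 0x79 = 0x9F
  0x9F ⊕ 0xCE = 0x51
  0x51 ⊕ 0x5F = 0x0E
  0x0E ⊕ 0x57 = 0x59

59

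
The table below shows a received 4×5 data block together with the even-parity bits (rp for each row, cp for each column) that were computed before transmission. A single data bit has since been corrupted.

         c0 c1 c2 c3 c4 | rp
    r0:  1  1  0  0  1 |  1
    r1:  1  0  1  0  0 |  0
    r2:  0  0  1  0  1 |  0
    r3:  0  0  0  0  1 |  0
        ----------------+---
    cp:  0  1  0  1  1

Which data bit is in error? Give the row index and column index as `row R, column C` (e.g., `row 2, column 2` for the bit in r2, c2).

Recompute each row's even parity and compare to rp:
  r0: data parity 1, sent rp 1 → ok
  r1: data parity 0, sent rp 0 → ok
  r2: data parity 0, sent rp 0 → ok
  r3: data parity 1, sent rp 0 → mismatch
Recompute each column's even parity and compare to cp:
  c0: data parity 0, sent cp 0 → ok
  c1: data parity 1, sent cp 1 → ok
  c2: data parity 0, sent cp 0 → ok
  c3: data parity 0, sent cp 1 → mismatch
  c4: data parity 1, sent cp 1 → ok
Exactly one row (r3) and one column (c3) fail → the flipped bit is at their intersection.

row 3, column 3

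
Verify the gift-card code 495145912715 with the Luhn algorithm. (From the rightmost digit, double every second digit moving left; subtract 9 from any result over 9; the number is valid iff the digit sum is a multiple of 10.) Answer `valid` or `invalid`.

valid

From the right, keep odd positions and double even positions (subtract 9 from any doubled value over 9):
  doubled (positions 2,4,...): 2 4 9 8 1 8 → sum 32
  kept (positions 1,3,...): 5 7 1 5 1 9 → sum 28
Total = 60.
60 mod 10 = 0, so the number is valid.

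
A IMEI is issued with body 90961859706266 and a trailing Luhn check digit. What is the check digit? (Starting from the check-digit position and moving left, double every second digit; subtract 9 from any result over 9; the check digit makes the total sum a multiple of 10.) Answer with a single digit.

1

Partial digits right→left: 6 6 2 6 0 7 9 5 8 1 6 9 0 9
Double every second digit counting from the check-digit position (so the 1st, 3rd, 5th, ... of the partial from the right).
  doubled (with −9 where >9): 3 4 0 9 7 3 0 → sum 26
  kept as-is: 6 6 7 5 1 9 9 → sum 43
Total = 26 + 43 = 69.
Check digit = (10 − (69 mod 10)) mod 10 = 1.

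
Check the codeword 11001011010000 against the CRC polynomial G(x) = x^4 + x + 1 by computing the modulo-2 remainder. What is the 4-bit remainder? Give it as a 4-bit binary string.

Modulo-2 division of 11001011010000 by 10011:
  pos 0: 11001 XOR 10011 = 01010
  pos 1: 10100 XOR 10011 = 00111
  pos 3: 11111 XOR 10011 = 01100
  pos 4: 11000 XOR 10011 = 01011
  pos 5: 10111 XOR 10011 = 00100
  pos 7: 10000 XOR 10011 = 00011
Remainder = 1100 (nonzero — an error is detected).

1100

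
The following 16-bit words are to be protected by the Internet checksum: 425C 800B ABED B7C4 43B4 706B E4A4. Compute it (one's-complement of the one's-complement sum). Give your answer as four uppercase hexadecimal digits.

4121

One's-complement addition (fold any carry out of bit 15 back into bit 0):
  0x425C + 0x800B = 0x0C267
  0xC267 + 0xABED = 0x16E54 → wrap carry → 0x6E55
  0x6E55 + 0xB7C4 = 0x12619 → wrap carry → 0x261A
  0x261A + 0x43B4 = 0x069CE
  0x69CE + 0x706B = 0x0DA39
  0xDA39 + 0xE4A4 = 0x1BEDD → wrap carry → 0xBEDE
One's-complement sum = 0xBEDE.
Checksum = ~0xBEDE & 0xFFFF = 0x4121.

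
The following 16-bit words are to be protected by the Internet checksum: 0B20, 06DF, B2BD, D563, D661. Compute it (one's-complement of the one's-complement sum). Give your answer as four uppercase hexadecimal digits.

One's-complement addition (fold any carry out of bit 15 back into bit 0):
  0x0B20 + 0x06DF = 0x011FF
  0x11FF + 0xB2BD = 0x0C4BC
  0xC4BC + 0xD563 = 0x19A1F → wrap carry → 0x9A20
  0x9A20 + 0xD661 = 0x17081 → wrap carry → 0x7082
One's-complement sum = 0x7082.
Checksum = ~0x7082 & 0xFFFF = 0x8F7D.

8F7D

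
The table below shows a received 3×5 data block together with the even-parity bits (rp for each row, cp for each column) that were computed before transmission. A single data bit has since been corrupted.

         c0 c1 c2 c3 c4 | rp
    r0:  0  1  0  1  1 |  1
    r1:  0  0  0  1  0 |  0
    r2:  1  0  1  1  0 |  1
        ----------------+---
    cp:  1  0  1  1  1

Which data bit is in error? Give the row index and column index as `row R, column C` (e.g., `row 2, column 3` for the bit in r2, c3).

row 1, column 1

Recompute each row's even parity and compare to rp:
  r0: data parity 1, sent rp 1 → ok
  r1: data parity 1, sent rp 0 → mismatch
  r2: data parity 1, sent rp 1 → ok
Recompute each column's even parity and compare to cp:
  c0: data parity 1, sent cp 1 → ok
  c1: data parity 1, sent cp 0 → mismatch
  c2: data parity 1, sent cp 1 → ok
  c3: data parity 1, sent cp 1 → ok
  c4: data parity 1, sent cp 1 → ok
Exactly one row (r1) and one column (c1) fail → the flipped bit is at their intersection.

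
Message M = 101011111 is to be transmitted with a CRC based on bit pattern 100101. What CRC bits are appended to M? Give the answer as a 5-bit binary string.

Append 5 zeros: 10101111100000. Divide by 100101 (XOR where the leading bit is 1):
  pos 0: 101011 XOR 100101 = 001110
  pos 2: 111011 XOR 100101 = 011110
  pos 3: 111101 XOR 100101 = 011000
  pos 4: 110000 XOR 100101 = 010101
  pos 5: 101010 XOR 100101 = 001111
  pos 7: 111100 XOR 100101 = 011001
  pos 8: 110010 XOR 100101 = 010111
Remainder (last 5 bits) = 10111. This is the CRC / FCS.

10111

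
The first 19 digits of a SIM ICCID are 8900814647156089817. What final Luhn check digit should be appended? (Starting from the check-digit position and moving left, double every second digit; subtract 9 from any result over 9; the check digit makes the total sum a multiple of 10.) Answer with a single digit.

Partial digits right→left: 7 1 8 9 8 0 6 5 1 7 4 6 4 1 8 0 0 9 8
Double every second digit counting from the check-digit position (so the 1st, 3rd, 5th, ... of the partial from the right).
  doubled (with −9 where >9): 5 7 7 3 2 8 8 7 0 7 → sum 54
  kept as-is: 1 9 0 5 7 6 1 0 9 → sum 38
Total = 54 + 38 = 92.
Check digit = (10 − (92 mod 10)) mod 10 = 8.

8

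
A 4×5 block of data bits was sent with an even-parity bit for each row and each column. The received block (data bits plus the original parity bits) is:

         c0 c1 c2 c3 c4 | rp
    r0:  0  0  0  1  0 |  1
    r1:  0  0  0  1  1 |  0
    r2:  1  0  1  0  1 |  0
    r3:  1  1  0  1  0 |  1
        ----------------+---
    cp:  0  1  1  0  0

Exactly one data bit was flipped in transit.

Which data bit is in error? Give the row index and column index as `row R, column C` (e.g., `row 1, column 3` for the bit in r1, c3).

Recompute each row's even parity and compare to rp:
  r0: data parity 1, sent rp 1 → ok
  r1: data parity 0, sent rp 0 → ok
  r2: data parity 1, sent rp 0 → mismatch
  r3: data parity 1, sent rp 1 → ok
Recompute each column's even parity and compare to cp:
  c0: data parity 0, sent cp 0 → ok
  c1: data parity 1, sent cp 1 → ok
  c2: data parity 1, sent cp 1 → ok
  c3: data parity 1, sent cp 0 → mismatch
  c4: data parity 0, sent cp 0 → ok
Exactly one row (r2) and one column (c3) fail → the flipped bit is at their intersection.

row 2, column 3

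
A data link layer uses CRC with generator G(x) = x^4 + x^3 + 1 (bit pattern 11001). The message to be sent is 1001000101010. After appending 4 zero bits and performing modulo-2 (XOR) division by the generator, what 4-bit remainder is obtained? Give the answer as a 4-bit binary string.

Append 4 zeros: 10010001010100000. Divide by 11001 (XOR where the leading bit is 1):
  pos 0: 10010 XOR 11001 = 01011
  pos 1: 10110 XOR 11001 = 01111
  pos 2: 11110 XOR 11001 = 00111
  pos 4: 11110 XOR 11001 = 00111
  pos 6: 11110 XOR 11001 = 00111
  pos 8: 11110 XOR 11001 = 00111
  pos 10: 11100 XOR 11001 = 00101
  pos 12: 10100 XOR 11001 = 01101
Remainder (last 4 bits) = 1101. This is the CRC / FCS.

1101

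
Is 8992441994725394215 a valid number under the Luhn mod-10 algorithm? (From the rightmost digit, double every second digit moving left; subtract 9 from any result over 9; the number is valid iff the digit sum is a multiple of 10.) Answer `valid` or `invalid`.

From the right, keep odd positions and double even positions (subtract 9 from any doubled value over 9):
  doubled (positions 2,4,...): 2 8 6 4 8 9 8 4 9 → sum 58
  kept (positions 1,3,...): 5 2 9 5 7 9 1 4 9 8 → sum 59
Total = 117.
117 mod 10 = 7, so the number is invalid.

invalid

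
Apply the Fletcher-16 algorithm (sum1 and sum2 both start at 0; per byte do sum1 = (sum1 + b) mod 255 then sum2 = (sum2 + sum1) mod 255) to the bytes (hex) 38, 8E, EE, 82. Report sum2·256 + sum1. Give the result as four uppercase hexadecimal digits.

EC38

Running sums (mod 255):
  after byte 0 (38): sum1=56, sum2=56
  after byte 1 (8E): sum1=198, sum2=254
  after byte 2 (EE): sum1=181, sum2=180
  after byte 3 (82): sum1=56, sum2=236
Checksum = sum2·256 + sum1 = 236·256 + 56 = 60472 = 0xEC38.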